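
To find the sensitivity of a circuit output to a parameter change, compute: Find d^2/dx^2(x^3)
Apply power rule 2 times:
d^1: 3x^2
d^2: 6x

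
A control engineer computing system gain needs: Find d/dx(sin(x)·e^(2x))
Product rule: (fg)'=f'g + fg'
f=sin(x), f'=cos(x)
g=e^(2x), g'=2·e^(2x)

Answer: cos(x)·e^(2x) + 2·sin(x)·e^(2x)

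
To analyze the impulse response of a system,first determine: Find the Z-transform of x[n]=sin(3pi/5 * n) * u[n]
Z{sin(w0*n)*u[n]}=z*sin(w0)/(z^2-2z*cos(w0)+1)
With w0=3pi/5: X(z)=z*sin(3pi/5)/(z^2-2z*cos(3pi/5)+1)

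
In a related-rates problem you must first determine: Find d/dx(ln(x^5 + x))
Chain rule: d/dx[ln(u)] = u'/u where u = x^5+x
u' = 5x^4+1

Answer: (5x^4+1)/(x^5+x)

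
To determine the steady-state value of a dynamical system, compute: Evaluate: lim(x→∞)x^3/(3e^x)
Apply L'Hôpital 3 times (∞/∞ each time):
Eventually get 3!/(3e^x) → 0

Answer: 0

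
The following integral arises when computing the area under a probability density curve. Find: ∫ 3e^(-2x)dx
Since d/dx[e^(-2x)]=-2e^(-2x), we get -3/2 e^(-2x) + C

Answer: (-3/2)e^(-2x) + C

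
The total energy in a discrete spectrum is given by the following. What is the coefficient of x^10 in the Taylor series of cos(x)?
cos(x) = Σ (-1)^k x^(2k)/(2k)!
For x^10: (-1)^5/10! = -1/3628800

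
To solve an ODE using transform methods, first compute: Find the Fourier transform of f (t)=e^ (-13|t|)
Using the standard pair: F{e^(-a|t|)} = 2a/(a^2+omega^2)
With a = 13: F(omega) = 26/(169+omega^2)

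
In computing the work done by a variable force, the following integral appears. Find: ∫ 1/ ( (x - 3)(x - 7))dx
Partial fractions: 1/((x-3)(x-7))=A/(x-3)+B/(x-7)
A=-1/4, B=1/4
∫ [-1/4· 1/(x-3)+1/4· 1/(x-7)] dx
=(1/4)[ln|x-7| - ln|x-3|]+C

Answer: (1/4)·ln|(x-7)/(x-3)|+C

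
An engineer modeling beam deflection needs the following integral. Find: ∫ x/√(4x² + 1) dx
Let u = 4x² + 1, du = 8x dx
∫ (1/8)·u^(-1/2) du = √u/4 + C

Answer: √(4x² + 1)/4 + C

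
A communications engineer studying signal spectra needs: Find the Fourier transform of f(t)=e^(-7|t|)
Using the standard pair: F{e^(-a|t|)}=2a/(a^2+omega^2)
With a=7: F(omega)=14/(49+omega^2)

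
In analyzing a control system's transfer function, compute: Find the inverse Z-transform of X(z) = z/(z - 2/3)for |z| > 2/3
Standard pair: z/(z-a) <-> a^n * u[n] for causal signals
With a=2/3: x[n]=(2/3)^n * u[n]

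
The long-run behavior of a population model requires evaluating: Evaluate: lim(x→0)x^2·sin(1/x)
Squeeze theorem: -|x^2| ≤ x^2·sin(1/x) ≤ |x^2|
Since x^2 → 0 as x → 0, by squeeze theorem the limit is 0

Answer: 0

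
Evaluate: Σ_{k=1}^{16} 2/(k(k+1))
Partial fractions: 2/(k(k + 1))=2/k - 2/(k + 1)
Telescoping sum: 2(1 - 1/17)=2·16/17

Answer: 32/17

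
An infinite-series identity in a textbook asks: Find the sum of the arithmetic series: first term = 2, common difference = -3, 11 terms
Last term: a_n = 2+(11-1)·-3 = -28
Sum = n(a_1+a_n)/2 = 11(2+(-28))/2 = -143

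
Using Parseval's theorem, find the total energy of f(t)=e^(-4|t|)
Parseval's theorem: E=integral |f(t)|^2 dt=(1/2pi) integral |F(omega)|^2 domega
E=integral_{-inf}^{inf} e^(-8|t|) dt=2 * integral_0^inf e^(-8t) dt=2/(2 * 4)=1/4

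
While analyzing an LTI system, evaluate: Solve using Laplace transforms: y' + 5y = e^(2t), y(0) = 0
Take L: sY - 0+5Y=1/(s-2)
Y(s+5)=1/(s-2)+0
Y=1/((s-2)(s+5))+0/(s+5)
Partial fractions: 1/((s-2)(s+5))=(1/7)/(s-2) - (1/7)/(s+5)
So Y=(1/7)/(s-2) - (1/7)/(s+5)
Inverse Laplace transform (L^(-1){1/(s-2)}=e^(2t), L^(-1){1/(s+5)}=e^(-5t)):

Answer: y(t)=(1/7)·e^(2t) - (1/7)·e^(-5t)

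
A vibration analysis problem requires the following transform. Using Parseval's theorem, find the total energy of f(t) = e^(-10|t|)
Parseval's theorem: E=integral |f(t)|^2 dt=(1/2pi) integral |F(omega)|^2 domega
E=integral_{-inf}^{inf} e^(-20|t|) dt=2 * integral_0^inf e^(-20t) dt=2/(2 * 10)=1/10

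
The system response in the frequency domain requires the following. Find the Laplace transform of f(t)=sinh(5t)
L{sinh(at)}=a/(s²-a²)
L{sinh(5t)}=5/(s²-25)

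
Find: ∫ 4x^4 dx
Using power rule: ∫ 4x^4 dx = 4/5 x^5 + C = (4/5)x^5 + C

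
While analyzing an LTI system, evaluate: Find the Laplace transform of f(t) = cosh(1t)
L{cosh(at)} = s/(s²-a²)
L{cosh(1t)} = s/(s²-1)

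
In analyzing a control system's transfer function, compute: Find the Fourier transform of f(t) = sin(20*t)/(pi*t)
sin(W*t)/(pi*t)=(W/pi)*sinc(W*t/pi) is the impulse response of the ideal low-pass filter with cutoff W (here W=20).
Its Fourier transform is a rectangular function:
F(omega)=1 for |omega| < 20, 0 otherwise

Answer: rect(omega/40) [i.e., 1 for |omega| < 20, 0 otherwise]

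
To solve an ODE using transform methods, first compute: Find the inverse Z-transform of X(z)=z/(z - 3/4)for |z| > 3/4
Standard pair: z/(z-a) <-> a^n * u[n] for causal signals
With a=3/4: x[n]=(3/4)^n * u[n]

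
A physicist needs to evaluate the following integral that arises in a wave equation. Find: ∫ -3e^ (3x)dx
Since d/dx[e^(3x)]=3e^(3x), we get -1 e^(3x) + C

Answer: -e^(3x) + C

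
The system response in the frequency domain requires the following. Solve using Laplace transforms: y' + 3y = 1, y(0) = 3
Take L of both sides: sY(s) - 3 + 3Y(s)=1/s
Y(s)(s + 3)=1/s + 3
Y(s)=1/(s(s + 3)) + 3/(s + 3)
Partial fractions: 1/(s(s + 3))=(1/3)/s - (1/3)/(s + 3)
So Y(s)=(1/3)/s + (8/3)/(s + 3)
Inverse transform (L^(-1){1/s}=1, L^(-1){1/(s + 3)}=e^(-3t)):

Answer: y(t)=1/3 + (8/3)·e^(-3t)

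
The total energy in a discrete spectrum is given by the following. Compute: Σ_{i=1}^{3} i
Using formula: Σ i^1=n(n + 1)/2=3·4/2=6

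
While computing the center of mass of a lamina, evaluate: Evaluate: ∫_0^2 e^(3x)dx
Antiderivative: (1/3)e^(3x)
Evaluate: (1/3)(e^6 - 1)

Answer: (e^6 - 1)/3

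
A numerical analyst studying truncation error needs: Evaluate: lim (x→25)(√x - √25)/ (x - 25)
Multiply by conjugate (√x+√25)/(√x+√25):
= (x - 25)/((x - 25)(√x+√25)) = 1/(√x+√25)
As x → 25: 1/(2√25)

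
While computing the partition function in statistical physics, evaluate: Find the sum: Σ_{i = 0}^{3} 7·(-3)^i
Geometric series: S=a(1 - r^n)/(1 - r)
a=7, r=-3, n=4
S=7(1-81)/4=-140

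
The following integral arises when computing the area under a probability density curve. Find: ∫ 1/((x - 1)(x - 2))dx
Partial fractions: 1/((x-1)(x-2))=A/(x-1) + B/(x-2)
A=-1, B=1
∫ [-1· 1/(x-1) + 1· 1/(x-2)] dx
=(1)[ln|x-2| - ln|x-1|] + C

Answer: ln|(x-2)/(x-1)| + C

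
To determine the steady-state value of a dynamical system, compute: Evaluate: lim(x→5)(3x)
Polynomial is continuous, so substitute x = 5:
3·5 = 15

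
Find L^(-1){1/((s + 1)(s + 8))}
Partial fractions: 1/((s+1)(s+8)) = A/(s+1)+B/(s+8)
Cover-up: A = 1/(s+8)|_{s = -1} = 1/7; B = 1/(s+1)|_{s = -8} = -1/7
L^(-1) = (1/7)e^(-t) - (1/7)e^(-8t)

Answer: (1/7)(e^(-t) - e^(-8t))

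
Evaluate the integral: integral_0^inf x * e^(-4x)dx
This is a Gamma integral. Substitute u=4x (du=4 dx):
integral_0^inf x * e^(-4x) dx=(1/4^2) integral_0^inf u^1 * e^(-u) du
=Gamma(2)/4^2=1!/4^2=1/16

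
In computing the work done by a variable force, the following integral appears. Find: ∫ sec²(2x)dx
Since d/dx[tan(2x)]=2sec²(2x), integral=tan(2x)/2 + C

Answer: (1/2)tan(2x) + C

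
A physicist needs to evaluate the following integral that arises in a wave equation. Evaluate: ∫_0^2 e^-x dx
Antiderivative: -e^-x
Evaluate: -(e^-2 - 1)

Answer: (e^-2 - 1)/(-1)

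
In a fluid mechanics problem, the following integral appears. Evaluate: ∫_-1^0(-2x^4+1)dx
Step 1: Find antiderivative F(x)=(-2/5)x^5 + x
Step 2: F(0) - F(-1)=0 - (-3/5)=3/5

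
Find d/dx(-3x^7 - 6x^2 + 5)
Power rule: d/dx(ax^n)=n·a·x^(n-1)
Term by term: -21·x^6-12·x

Answer: -21x^6-12x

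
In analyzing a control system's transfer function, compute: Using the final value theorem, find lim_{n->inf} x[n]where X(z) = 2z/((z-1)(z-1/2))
Final value theorem: lim x[n]=lim_{z->1} (z-1)*X(z)
(z-1)*X(z)=2z/(z-1/2)
As z->1: 2/(1-1/2)=2/(1/2)=4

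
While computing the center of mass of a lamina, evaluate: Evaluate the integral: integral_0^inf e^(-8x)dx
integral_0^inf e^(-8x) dx=[-1/8*e^(-8x)]_0^inf
=0 - (-1/8)=1/8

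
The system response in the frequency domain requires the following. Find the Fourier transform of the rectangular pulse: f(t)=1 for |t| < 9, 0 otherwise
F(omega) = integral from -9 to 9 of e^(-j * omega * t) dt
= 2 * sin(9 * omega)/omega = 18 * sinc(9 * omega/pi)

Answer: 2 * sin(9 * omega)/omega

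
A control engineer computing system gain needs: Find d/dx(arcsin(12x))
d/dx[arcsin(u)] = u'/√(1-u²), u = 12x, u' = 12

Answer: 12/√(1-144x²)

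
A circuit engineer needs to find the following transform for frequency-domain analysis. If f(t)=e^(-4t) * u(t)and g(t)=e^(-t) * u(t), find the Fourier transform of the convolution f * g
By the convolution theorem: F{f*g} = F(omega)*G(omega)
F(omega) = 1/(4 + j*omega), G(omega) = 1/(1 + j*omega)
F{f*g} = 1/((4 + j*omega)(1 + j*omega))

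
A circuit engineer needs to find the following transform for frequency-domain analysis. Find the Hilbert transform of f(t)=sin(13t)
The Hilbert transform shifts each frequency component by -pi/2.
H{sin(wt)}=-cos(wt)
With w=13: H{sin(13t)}=-cos(13t)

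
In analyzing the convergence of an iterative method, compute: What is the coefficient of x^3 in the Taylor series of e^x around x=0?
Taylor series of e^x=Σ x^n/n!
Coefficient of x^3=1/3!=1/6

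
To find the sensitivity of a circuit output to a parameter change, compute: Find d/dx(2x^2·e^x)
Product rule: (fg)'=f'g + fg'
f=2x^2, f'=4x
g=e^x, g'=e^x

Answer: 4x·e^x + 2x^2·e^x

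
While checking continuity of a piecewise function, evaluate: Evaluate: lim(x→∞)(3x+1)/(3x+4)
Divide numerator and denominator by x:
lim (3 + 1/x)/(3 + 4/x) = 1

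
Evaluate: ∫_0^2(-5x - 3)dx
Step 1: Find antiderivative F(x) = (-5/2)x^2 - 3x
Step 2: F(2) - F(0) = -16 - (0) = -16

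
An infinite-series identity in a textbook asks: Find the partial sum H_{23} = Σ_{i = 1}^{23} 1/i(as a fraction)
H_23=1 + 1/2 + 1/3 + ... + 1/23
=444316699/118982864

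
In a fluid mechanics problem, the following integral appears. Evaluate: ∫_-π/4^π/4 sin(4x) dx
Antiderivative: -cos(4x)/4
Evaluate at bounds: [-cos(4·π/4)/4] - [-cos(4·-π/4)/4]
= (-(-1) + (-1))/4 = 0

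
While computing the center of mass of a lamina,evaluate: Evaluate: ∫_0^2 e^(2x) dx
Antiderivative: (1/2)e^(2x)
Evaluate: (1/2)(e^4 - 1)

Answer: (e^4 - 1)/2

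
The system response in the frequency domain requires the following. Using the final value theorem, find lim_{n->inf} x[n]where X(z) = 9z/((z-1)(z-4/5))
Final value theorem: lim x[n] = lim_{z->1} (z-1) * X(z)
(z-1) * X(z) = 9z/(z-4/5)
As z->1: 9/(1 - 4/5) = 9/(1/5) = 45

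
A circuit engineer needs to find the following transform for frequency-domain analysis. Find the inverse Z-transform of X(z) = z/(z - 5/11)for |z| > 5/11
Standard pair: z/(z-a) <-> a^n * u[n] for causal signals
With a=5/11: x[n]=(5/11)^n * u[n]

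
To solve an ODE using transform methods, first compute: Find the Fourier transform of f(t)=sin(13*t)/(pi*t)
sin(W*t)/(pi*t)=(W/pi)*sinc(W*t/pi) is the impulse response of the ideal low-pass filter with cutoff W (here W=13).
Its Fourier transform is a rectangular function:
F(omega)=1 for |omega| < 13, 0 otherwise

Answer: rect(omega/26) [i.e., 1 for |omega| < 13, 0 otherwise]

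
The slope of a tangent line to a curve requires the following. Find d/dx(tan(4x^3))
Chain rule: d/dx[tan(u)] = sec²(u)·u' where u = 4x^3
u' = 12x^2

Answer: 12x^2·sec²(4x^3)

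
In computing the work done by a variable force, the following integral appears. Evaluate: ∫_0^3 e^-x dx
Antiderivative: -e^-x
Evaluate: -(e^-3 - 1)

Answer: (e^-3 - 1)/(-1)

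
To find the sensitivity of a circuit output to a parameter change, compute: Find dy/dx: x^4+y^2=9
Differentiate: 4x^3+2y·(dy/dx)=0
dy/dx=-4x^3/(2y)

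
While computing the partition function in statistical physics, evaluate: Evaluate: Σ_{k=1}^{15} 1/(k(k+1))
Partial fractions: 1/(k(k + 1)) = 1/k - 1/(k + 1)
Telescoping sum: 1(1 - 1/16) = 1·15/16

Answer: 15/16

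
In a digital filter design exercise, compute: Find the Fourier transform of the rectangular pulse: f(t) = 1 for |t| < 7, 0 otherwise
F(omega) = integral from -7 to 7 of e^(-j * omega * t) dt
= 2 * sin(7 * omega)/omega = 14 * sinc(7 * omega/pi)

Answer: 2 * sin(7 * omega)/omega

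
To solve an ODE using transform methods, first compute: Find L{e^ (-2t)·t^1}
First shifting: L{e^(at)f(t)} = F(s-a)
L{t^1} = 1/s^2
Shift s → s + 2: 1/(s + 2)^2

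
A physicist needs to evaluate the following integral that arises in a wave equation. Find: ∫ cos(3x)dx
Using substitution u = 3x: ∫ cos(u) du/3 = sin(u)/3 + C

Answer: (1/3)sin(3x) + C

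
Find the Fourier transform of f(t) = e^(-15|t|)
Using the standard pair: F{e^(-a|t|)} = 2a/(a^2 + omega^2)
With a = 15: F(omega) = 30/(225 + omega^2)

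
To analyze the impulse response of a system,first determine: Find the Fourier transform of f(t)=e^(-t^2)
The Fourier transform of a Gaussian e^(-t^2) is sqrt(pi) * e^(-omega^2/4).
With a = 1: F(omega) = sqrt(pi) * e^(-omega^2/4)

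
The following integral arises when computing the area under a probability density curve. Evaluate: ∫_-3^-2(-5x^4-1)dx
Step 1: Find antiderivative F(x) = -x^5 - x
Step 2: F(-2) - F(-3) = 34 - (246) = -212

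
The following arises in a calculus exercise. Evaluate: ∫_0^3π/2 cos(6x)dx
Antiderivative: sin(6x)/6
Evaluate at bounds: [sin(6·3π/2)/6] - [sin(6·0)/6]
= ((0) - (0))/6 = 0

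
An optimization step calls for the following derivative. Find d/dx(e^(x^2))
Chain rule: d/dx[e^u]=e^u · u' where u=x^2
u'=2x

Answer: 2x·e^(x^2)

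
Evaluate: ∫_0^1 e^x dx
Antiderivative: e^x
Evaluate: (e^1 - 1)

Answer: e^1 - 1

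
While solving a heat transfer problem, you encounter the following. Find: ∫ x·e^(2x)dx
Integration by parts: u=x, dv=e^(2x) dx
du=dx, v=e^(2x)/2
=x·e^(2x)/2 - ∫ e^(2x)/2 dx
=x·e^(2x)/2 - e^(2x)/4+C

Answer: e^(2x)(x/2-1/4)+C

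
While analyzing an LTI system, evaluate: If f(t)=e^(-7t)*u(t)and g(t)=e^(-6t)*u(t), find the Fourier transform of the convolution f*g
By the convolution theorem: F{f * g}=F(omega) * G(omega)
F(omega)=1/(7+j * omega), G(omega)=1/(6+j * omega)
F{f * g}=1/((7+j * omega)(6+j * omega))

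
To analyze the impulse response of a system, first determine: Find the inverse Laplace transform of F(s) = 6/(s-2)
L^(-1){6/(s-a)} = c·e^(at)
Here a = 2, c = 6

Answer: 6e^(2t)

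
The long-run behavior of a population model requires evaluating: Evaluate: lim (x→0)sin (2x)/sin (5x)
sin(u) ≈ u for small u:
sin(2x)/sin(5x) ≈ 2x/(5x) = 2/5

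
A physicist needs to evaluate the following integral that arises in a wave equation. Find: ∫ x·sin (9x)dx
By parts: u=x, dv=sin(9x) dx
du=dx, v=-cos(9x)/9
=-x·cos(9x)/9 + sin(9x)/9² + C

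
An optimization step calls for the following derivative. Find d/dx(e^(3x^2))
Chain rule: d/dx[e^u] = e^u · u' where u = 3x^2
u' = 6x

Answer: 6x·e^(3x^2)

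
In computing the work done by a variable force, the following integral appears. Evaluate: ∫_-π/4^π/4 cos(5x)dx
Antiderivative: sin(5x)/5
Evaluate at bounds: [sin(5·π/4)/5] - [sin(5·-π/4)/5]
= ((-√2/2) - (√2/2))/5 = -√2/5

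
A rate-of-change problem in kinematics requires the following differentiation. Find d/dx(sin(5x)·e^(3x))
Product rule: (fg)' = f'g + fg'
f = sin(5x), f' = 5·cos(5x)
g = e^(3x), g' = 3·e^(3x)

Answer: 5·cos(5x)·e^(3x) + 3·sin(5x)·e^(3x)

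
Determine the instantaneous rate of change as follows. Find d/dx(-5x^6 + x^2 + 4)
Power rule: d/dx(ax^n) = n·a·x^(n-1)
Term by term: -30·x^5 + 2·x

Answer: -30x^5 + 2x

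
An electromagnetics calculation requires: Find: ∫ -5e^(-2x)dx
Since d/dx[e^(-2x)]=-2e^(-2x), we get 5/2 e^(-2x) + C

Answer: (5/2)e^(-2x) + C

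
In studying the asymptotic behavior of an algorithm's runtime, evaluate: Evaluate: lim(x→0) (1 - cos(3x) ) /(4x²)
Using 1-cos(u) ≈ u²/2 for small u:
(1-cos(3x)) ≈ (3x)²/2 = 9x²/2
So limit = 9/(2·4) = 9/8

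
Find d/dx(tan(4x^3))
Chain rule: d/dx[tan(u)] = sec²(u)·u' where u = 4x^3
u' = 12x^2

Answer: 12x^2·sec²(4x^3)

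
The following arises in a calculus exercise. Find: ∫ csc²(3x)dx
Since d/dx[-cot(3x)] = 3csc²(3x), integral = -cot(3x)/3 + C

Answer: (-1/3)cot(3x) + C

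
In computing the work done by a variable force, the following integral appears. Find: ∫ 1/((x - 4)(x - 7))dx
Partial fractions: 1/((x-4)(x-7)) = A/(x-4)+B/(x-7)
A = -1/3, B = 1/3
∫ [-1/3· 1/(x-4)+1/3· 1/(x-7)] dx
= (1/3)[ln|x-7| - ln|x-4|]+C

Answer: (1/3)·ln|(x-7)/(x-4)|+C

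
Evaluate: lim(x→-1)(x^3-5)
Polynomial is continuous, so substitute x = -1:
1·(-1)^3 - 5 = -6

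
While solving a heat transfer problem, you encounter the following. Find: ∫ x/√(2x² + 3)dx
Let u=2x²+3, du=4x dx
∫ (1/4)·u^(-1/2) du=√u/2+C

Answer: √(2x²+3)/2+C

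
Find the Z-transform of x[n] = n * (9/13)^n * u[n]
Using the property Z{n * a^n * u[n]}=az/(z-a)^2
With a=9/13: X(z)=(9/13)z/(z - 9/13)^2, |z| > 9/13

Answer: (9/13)z/(z - 9/13)^2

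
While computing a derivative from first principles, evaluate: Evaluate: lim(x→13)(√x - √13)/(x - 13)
Multiply by conjugate (√x + √13)/(√x + √13):
=(x - 13)/((x - 13)(√x + √13))=1/(√x + √13)
As x → 13: 1/(2√13)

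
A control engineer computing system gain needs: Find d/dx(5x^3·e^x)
Product rule: (fg)'=f'g+fg'
f=5x^3, f'=15x^2
g=e^x, g'=e^x

Answer: 15x^2·e^x+5x^3·e^x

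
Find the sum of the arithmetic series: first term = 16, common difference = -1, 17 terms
Last term: a_n=16 + (17 - 1)·-1=0
Sum=n(a_1 + a_n)/2=17(16 + 0)/2=136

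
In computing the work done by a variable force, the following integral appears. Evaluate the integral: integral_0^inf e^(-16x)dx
integral_0^inf e^(-16x) dx=[-1/16*e^(-16x)]_0^inf
=0 - (-1/16)=1/16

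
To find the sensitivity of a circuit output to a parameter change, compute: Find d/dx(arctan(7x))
d/dx[arctan(u)]=u'/(1+u²), u=7x, u'=7

Answer: 7/(1+49x²)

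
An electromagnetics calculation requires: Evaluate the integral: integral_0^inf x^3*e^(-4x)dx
This is a Gamma integral. Substitute u=4x (du=4 dx):
integral_0^inf x^3 * e^(-4x) dx=(1/4^4) integral_0^inf u^3 * e^(-u) du
=Gamma(4)/4^4=3!/4^4=6/256

Answer: 3/128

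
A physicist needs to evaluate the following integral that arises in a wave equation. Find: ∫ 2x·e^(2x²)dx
Let u=2x², du=4x dx
∫ (1/2)e^u du=e^u/2 + C

Answer: e^(2x²)/2 + C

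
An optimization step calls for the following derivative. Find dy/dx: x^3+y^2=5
Differentiate: 3x^2+2y·(dy/dx)=0
dy/dx=-3x^2/(2y)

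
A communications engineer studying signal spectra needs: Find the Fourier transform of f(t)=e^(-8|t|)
Using the standard pair: F{e^(-a|t|)} = 2a/(a^2 + omega^2)
With a = 8: F(omega) = 16/(64 + omega^2)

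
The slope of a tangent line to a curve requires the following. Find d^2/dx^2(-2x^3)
Apply power rule 2 times:
d^1: -6x^2
d^2: -12x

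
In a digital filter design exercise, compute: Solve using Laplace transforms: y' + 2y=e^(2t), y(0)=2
Take L: sY - 2 + 2Y=1/(s-2)
Y(s + 2)=1/(s-2) + 2
Y=1/((s-2)(s + 2)) + 2/(s + 2)
Partial fractions: 1/((s-2)(s + 2))=(1/4)/(s-2) - (1/4)/(s + 2)
So Y=(1/4)/(s-2) + (7/4)/(s + 2)
Inverse Laplace transform (L^(-1){1/(s-2)}=e^(2t), L^(-1){1/(s + 2)}=e^(-2t)):

Answer: y(t)=(1/4)·e^(2t) + (7/4)·e^(-2t)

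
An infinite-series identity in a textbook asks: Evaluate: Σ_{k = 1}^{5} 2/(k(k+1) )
Partial fractions: 2/(k(k+1))=2/k - 2/(k+1)
Telescoping sum: 2(1-1/6)=2·5/6

Answer: 5/3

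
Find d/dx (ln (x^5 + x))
Chain rule: d/dx[ln(u)]=u'/u where u=x^5 + x
u'=5x^4 + 1

Answer: (5x^4 + 1)/(x^5 + x)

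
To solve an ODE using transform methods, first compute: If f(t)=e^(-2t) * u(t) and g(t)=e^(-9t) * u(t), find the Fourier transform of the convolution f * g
By the convolution theorem: F{f*g} = F(omega)*G(omega)
F(omega) = 1/(2 + j*omega), G(omega) = 1/(9 + j*omega)
F{f*g} = 1/((2 + j*omega)(9 + j*omega))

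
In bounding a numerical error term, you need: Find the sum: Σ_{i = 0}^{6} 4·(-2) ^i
Geometric series: S = a(1 - r^n)/(1 - r)
a = 4, r = -2, n = 7
S = 4(1 + 128)/3 = 172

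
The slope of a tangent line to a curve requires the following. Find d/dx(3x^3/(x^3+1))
Quotient rule: (f/g)' = (f'g - fg')/g²
f = 3x^3, f' = 9x^2
g = x^3 + 1, g' = 3x^2

Answer: (9x^2·(x^3 + 1) - 9x^5)/(x^3 + 1)²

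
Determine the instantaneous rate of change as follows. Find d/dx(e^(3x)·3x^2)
Product rule: (fg)' = f'g+fg'
f = e^(3x), f' = 3·e^(3x)
g = 3x^2, g' = 6x

Answer: 9·e^(3x)·x^2+6·e^(3x)·x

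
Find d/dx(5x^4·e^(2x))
Product rule: (fg)' = f'g+fg'
f = 5x^4, f' = 20x^3
g = e^(2x), g' = 2·e^(2x)

Answer: 20x^3·e^(2x)+10x^4·e^(2x)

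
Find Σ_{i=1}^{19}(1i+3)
=1·Σ i + 3·19=1·190 + 57=247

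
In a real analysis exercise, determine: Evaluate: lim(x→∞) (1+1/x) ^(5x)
Rewrite as [(1+1/x)^x]^5.
lim(1+1/x)^x = e^1, so limit = (e^1)^5 = e^5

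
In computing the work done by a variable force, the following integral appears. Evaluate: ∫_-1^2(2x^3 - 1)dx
Step 1: Find antiderivative F(x) = (1/2)x^4 - x
Step 2: F(2) - F(-1) = 6 - (3/2) = 9/2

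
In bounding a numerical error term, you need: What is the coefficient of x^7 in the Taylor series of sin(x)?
sin(x) = Σ (-1)^k x^(2k + 1)/(2k + 1)!
For x^7: (-1)^3/7! = -1/5040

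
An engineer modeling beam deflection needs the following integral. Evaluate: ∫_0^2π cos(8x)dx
Antiderivative: sin(8x)/8
Evaluate at bounds: [sin(8·2π)/8] - [sin(8·0)/8]
= ((0) - (0))/8 = 0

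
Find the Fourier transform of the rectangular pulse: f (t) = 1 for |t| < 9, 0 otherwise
F(omega) = integral from -9 to 9 of e^(-j * omega * t) dt
= 2 * sin(9 * omega)/omega = 18 * sinc(9 * omega/pi)

Answer: 2 * sin(9 * omega)/omega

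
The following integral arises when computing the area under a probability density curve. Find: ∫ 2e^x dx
Since d/dx[e^x]=+ e^x, we get 2e^x + C

Answer: 2e^x + C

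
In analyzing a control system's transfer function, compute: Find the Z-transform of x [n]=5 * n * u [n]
Z{n*u[n]}=z/(z-1)^2
By linearity: Z{5*n*u[n]}=5z/(z-1)^2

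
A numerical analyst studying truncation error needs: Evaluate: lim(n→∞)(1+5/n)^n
This is the definition of e^5: lim(1+5/n)^n=e^5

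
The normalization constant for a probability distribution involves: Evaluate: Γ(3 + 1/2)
Γ(n+1/2)=(2n)!√π/(4^n·n!)
=720√π/(64·6)=(15/8)·√π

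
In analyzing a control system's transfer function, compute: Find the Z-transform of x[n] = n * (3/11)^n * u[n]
Using the property Z{n*a^n*u[n]} = az/(z-a)^2
With a = 3/11: X(z) = (3/11)z/(z - 3/11)^2, |z| > 3/11

Answer: (3/11)z/(z - 3/11)^2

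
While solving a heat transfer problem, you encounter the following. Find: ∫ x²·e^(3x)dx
Integration by parts twice:
First: u=x², dv=e^(3x) dx => x²e^(3x)/3 - (2/3)∫ xe^(3x) dx
Second (∫ xe^(3x) dx): xe^(3x)/3 - e^(3x)/9
Combining: e^(3x)(x²/3-2x/9+2/27)+C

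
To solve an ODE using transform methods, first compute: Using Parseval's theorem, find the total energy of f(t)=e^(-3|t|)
Parseval's theorem: E = integral |f(t)|^2 dt = (1/2pi) integral |F(omega)|^2 domega
E = integral_{-inf}^{inf} e^(-6|t|) dt = 2*integral_0^inf e^(-6t) dt = 2/(2*3) = 1/3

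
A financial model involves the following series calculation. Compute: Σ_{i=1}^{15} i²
Using formula: Σ i^2 = n(n+1)(2n+1)/6 = 15·16·31/6 = 1240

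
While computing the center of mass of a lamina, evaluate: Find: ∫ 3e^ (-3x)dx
Since d/dx[e^(-3x)] = -3e^(-3x), we get -1 e^(-3x) + C

Answer: -e^(-3x) + C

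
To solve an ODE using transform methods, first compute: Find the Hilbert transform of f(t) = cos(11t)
The Hilbert transform shifts each frequency component by -pi/2.
H{cos(wt)} = sin(wt)
With w = 11: H{cos(11t)} = sin(11t)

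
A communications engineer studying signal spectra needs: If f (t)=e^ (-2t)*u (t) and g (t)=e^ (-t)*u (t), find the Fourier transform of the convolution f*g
By the convolution theorem: F{f * g}=F(omega) * G(omega)
F(omega)=1/(2 + j * omega), G(omega)=1/(1 + j * omega)
F{f * g}=1/((2 + j * omega)(1 + j * omega))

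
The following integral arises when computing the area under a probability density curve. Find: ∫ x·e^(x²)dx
Let u=x², du=2x dx
∫ (1/2)e^u du=e^u/2+C

Answer: e^(x²)/2+C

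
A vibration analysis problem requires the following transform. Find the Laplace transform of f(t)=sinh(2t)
L{sinh(at)}=a/(s²-a²)
L{sinh(2t)}=2/(s²-4)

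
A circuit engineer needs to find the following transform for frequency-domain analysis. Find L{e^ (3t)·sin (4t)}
First shifting: L{e^(at)f(t)} = F(s-a)
L{sin(4t)} = 4/(s² + 16)
Shift: 4/((s-3)² + 16)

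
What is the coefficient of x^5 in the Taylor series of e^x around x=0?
Taylor series of e^x = Σ x^n/n!
Coefficient of x^5 = 1/5! = 1/120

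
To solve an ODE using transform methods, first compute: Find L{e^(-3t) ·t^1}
First shifting: L{e^(at)f(t)} = F(s-a)
L{t^1} = 1/s^2
Shift s → s+3: 1/(s+3)^2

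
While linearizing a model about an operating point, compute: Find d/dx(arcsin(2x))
d/dx[arcsin(u)] = u'/√(1-u²), u = 2x, u' = 2

Answer: 2/√(1 - 4x²)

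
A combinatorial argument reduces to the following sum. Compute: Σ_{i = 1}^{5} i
Using formula: Σ i^1 = n(n+1)/2 = 5·6/2 = 15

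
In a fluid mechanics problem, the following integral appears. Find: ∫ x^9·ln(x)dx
By parts: u = ln(x), dv = x^9 dx
du = 1/x dx, v = x^10/10
= x^10·ln(x)/10 - ∫ x^9/10 dx
= x^10·ln(x)/10 - x^10/100+C

Answer: x^10(ln(x)/10-1/100)+C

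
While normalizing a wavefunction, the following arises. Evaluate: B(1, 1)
B(x,y) = Γ(x)Γ(y)/Γ(x+y) = (x-1)!(y-1)!/(x+y-1)!
B(1,1) = 0!·0!/1! = 1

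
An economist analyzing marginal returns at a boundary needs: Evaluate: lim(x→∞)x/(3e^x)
Apply L'Hôpital 1 times (∞/∞ each time):
Eventually get 1!/(3e^x) → 0

Answer: 0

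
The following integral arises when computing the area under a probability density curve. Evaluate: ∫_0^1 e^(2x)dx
Antiderivative: (1/2)e^(2x)
Evaluate: (1/2)(e^2-1)

Answer: (e^2-1)/2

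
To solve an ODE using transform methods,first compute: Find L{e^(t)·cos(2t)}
First shifting: L{e^(at)f(t)}=F(s-a)
L{cos(2t)}=s/(s²+4)
Shift: (s-1)/((s-1)²+4)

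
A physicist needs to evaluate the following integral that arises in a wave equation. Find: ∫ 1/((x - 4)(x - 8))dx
Partial fractions: 1/((x-4)(x-8))=A/(x-4)+B/(x-8)
A=-1/4, B=1/4
∫ [-1/4· 1/(x-4)+1/4· 1/(x-8)] dx
=(1/4)[ln|x-8| - ln|x-4|]+C

Answer: (1/4)·ln|(x-8)/(x-4)|+C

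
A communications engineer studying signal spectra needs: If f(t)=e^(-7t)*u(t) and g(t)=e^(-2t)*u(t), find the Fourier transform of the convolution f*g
By the convolution theorem: F{f*g} = F(omega)*G(omega)
F(omega) = 1/(7 + j*omega), G(omega) = 1/(2 + j*omega)
F{f*g} = 1/((7 + j*omega)(2 + j*omega))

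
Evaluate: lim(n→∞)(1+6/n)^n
This is the definition of e^6: lim(1+6/n)^n=e^6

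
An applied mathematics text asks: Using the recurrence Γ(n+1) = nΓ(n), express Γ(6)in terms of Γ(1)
Γ(6)=5Γ(5)=5·4Γ(4)=...=5!·Γ(1)=120·Γ(1)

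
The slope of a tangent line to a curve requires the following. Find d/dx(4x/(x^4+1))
Quotient rule: (f/g)' = (f'g - fg')/g²
f = 4x, f' = 4
g = x^4 + 1, g' = 4x^3

Answer: (4·(x^4 + 1) - 16x^4)/(x^4 + 1)²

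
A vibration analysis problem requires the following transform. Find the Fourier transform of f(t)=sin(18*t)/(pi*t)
sin(W * t)/(pi * t)=(W/pi) * sinc(W * t/pi) is the impulse response of the ideal low-pass filter with cutoff W (here W=18).
Its Fourier transform is a rectangular function:
F(omega)=1 for |omega| < 18, 0 otherwise

Answer: rect(omega/36) [i.e., 1 for |omega| < 18, 0 otherwise]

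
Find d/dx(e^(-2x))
Chain rule: d/dx[e^u]=e^u · u' where u=-2x
u'=-2

Answer: -2·e^(-2x)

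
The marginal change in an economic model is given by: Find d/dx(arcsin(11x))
d/dx[arcsin(u)] = u'/√(1-u²), u = 11x, u' = 11

Answer: 11/√(1-121x²)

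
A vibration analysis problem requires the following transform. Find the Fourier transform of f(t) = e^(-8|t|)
Using the standard pair: F{e^(-a|t|)}=2a/(a^2+omega^2)
With a=8: F(omega)=16/(64+omega^2)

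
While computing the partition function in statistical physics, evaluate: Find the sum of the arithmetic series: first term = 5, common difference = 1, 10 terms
Last term: a_n = 5+(10-1)·1 = 14
Sum = n(a_1+a_n)/2 = 10(5+14)/2 = 95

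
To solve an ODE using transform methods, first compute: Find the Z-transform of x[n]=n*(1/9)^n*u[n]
Using the property Z{n*a^n*u[n]} = az/(z-a)^2
With a = 1/9: X(z) = (1/9)z/(z - 1/9)^2, |z| > 1/9

Answer: (1/9)z/(z - 1/9)^2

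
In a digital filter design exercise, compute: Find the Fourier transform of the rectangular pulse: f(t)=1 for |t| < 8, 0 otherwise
F(omega)=integral from -8 to 8 of e^(-j*omega*t) dt
=2*sin(8*omega)/omega=16*sinc(8*omega/pi)

Answer: 2*sin(8*omega)/omega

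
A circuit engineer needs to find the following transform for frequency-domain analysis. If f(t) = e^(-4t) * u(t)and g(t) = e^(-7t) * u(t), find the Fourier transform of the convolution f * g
By the convolution theorem: F{f*g}=F(omega)*G(omega)
F(omega)=1/(4+j*omega), G(omega)=1/(7+j*omega)
F{f*g}=1/((4+j*omega)(7+j*omega))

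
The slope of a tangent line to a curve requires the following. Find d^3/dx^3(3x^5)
Apply power rule 3 times:
d^1: 15x^4
d^2: 60x^3
d^3: 180x^2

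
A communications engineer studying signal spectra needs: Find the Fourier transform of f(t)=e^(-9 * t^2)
The Fourier transform of a Gaussian e^(-a * t^2) is sqrt(pi/a) * e^(-omega^2/(4a)).
With a = 9: F(omega) = sqrt(pi)/3 * e^(-omega^2/36)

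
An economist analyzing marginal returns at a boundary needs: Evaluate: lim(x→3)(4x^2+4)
Polynomial is continuous, so substitute x=3:
4·3^2 + 4=40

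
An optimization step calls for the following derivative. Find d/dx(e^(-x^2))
Chain rule: d/dx[e^u] = e^u · u' where u = -x^2
u' = -2x

Answer: -2x·e^(-x^2)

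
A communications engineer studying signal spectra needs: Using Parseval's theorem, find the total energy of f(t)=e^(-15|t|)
Parseval's theorem: E = integral |f(t)|^2 dt = (1/2pi) integral |F(omega)|^2 domega
E = integral_{-inf}^{inf} e^(-30|t|) dt = 2*integral_0^inf e^(-30t) dt = 2/(2*15) = 1/15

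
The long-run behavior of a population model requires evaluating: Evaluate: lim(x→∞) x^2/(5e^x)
Apply L'Hôpital 2 times (∞/∞ each time):
Eventually get 2!/(5e^x) → 0

Answer: 0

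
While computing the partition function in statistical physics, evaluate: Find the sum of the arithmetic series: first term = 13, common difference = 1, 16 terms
Last term: a_n=13 + (16 - 1)·1=28
Sum=n(a_1 + a_n)/2=16(13 + 28)/2=328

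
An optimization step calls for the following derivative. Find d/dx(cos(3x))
Chain rule: d/dx[cos(u)] = -sin(u)·u' where u = 3x
u' = 3

Answer: -3·sin(3x)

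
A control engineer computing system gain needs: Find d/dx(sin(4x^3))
Chain rule: d/dx[sin(u)] = cos(u)·u' where u = 4x^3
u' = 12x^2

Answer: 12x^2·cos(4x^3)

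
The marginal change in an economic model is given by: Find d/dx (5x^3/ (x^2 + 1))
Quotient rule: (f/g)'=(f'g - fg')/g²
f=5x^3, f'=15x^2
g=x^2+1, g'=2x

Answer: (15x^2·(x^2+1)-10x^4)/(x^2+1)²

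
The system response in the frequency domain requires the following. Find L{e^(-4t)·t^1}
First shifting: L{e^(at)f(t)}=F(s-a)
L{t^1}=1/s^2
Shift s → s+4: 1/(s+4)^2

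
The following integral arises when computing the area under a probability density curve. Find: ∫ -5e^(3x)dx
Since d/dx[e^(3x)] = 3e^(3x), we get -5/3 e^(3x) + C

Answer: (-5/3)e^(3x) + C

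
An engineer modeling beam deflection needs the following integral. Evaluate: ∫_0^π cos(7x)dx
Antiderivative: sin(7x)/7
Evaluate at bounds: [sin(7·π)/7] - [sin(7·0)/7]
= ((0) - (0))/7 = 0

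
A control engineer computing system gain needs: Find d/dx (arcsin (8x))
d/dx[arcsin(u)]=u'/√(1-u²), u=8x, u'=8

Answer: 8/√(1-64x²)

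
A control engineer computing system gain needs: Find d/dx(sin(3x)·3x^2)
Product rule: (fg)'=f'g+fg'
f=sin(3x), f'=3·cos(3x)
g=3x^2, g'=6x

Answer: 9·cos(3x)·x^2+6·sin(3x)·x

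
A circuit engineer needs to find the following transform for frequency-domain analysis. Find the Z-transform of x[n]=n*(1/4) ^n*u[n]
Using the property Z{n*a^n*u[n]}=az/(z-a)^2
With a=1/4: X(z)=(1/4)z/(z - 1/4)^2, |z| > 1/4

Answer: (1/4)z/(z - 1/4)^2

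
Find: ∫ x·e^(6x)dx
Integration by parts: u=x, dv=e^(6x) dx
du=dx, v=e^(6x)/6
=x·e^(6x)/6 - ∫ e^(6x)/6 dx
=x·e^(6x)/6 - e^(6x)/36+C

Answer: e^(6x)(x/6-1/36)+C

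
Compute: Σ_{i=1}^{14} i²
Using formula: Σ i^2 = n(n + 1)(2n + 1)/6 = 14·15·29/6 = 1015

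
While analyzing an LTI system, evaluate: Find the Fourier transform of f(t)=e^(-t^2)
The Fourier transform of a Gaussian e^(-t^2) is sqrt(pi)*e^(-omega^2/4).
With a = 1: F(omega) = sqrt(pi)*e^(-omega^2/4)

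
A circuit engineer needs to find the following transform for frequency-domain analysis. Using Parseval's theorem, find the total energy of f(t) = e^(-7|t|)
Parseval's theorem: E=integral |f(t)|^2 dt=(1/2pi) integral |F(omega)|^2 domega
E=integral_{-inf}^{inf} e^(-14|t|) dt=2*integral_0^inf e^(-14t) dt=2/(2*7)=1/7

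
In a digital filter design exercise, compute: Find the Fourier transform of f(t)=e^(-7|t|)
Using the standard pair: F{e^(-a|t|)} = 2a/(a^2+omega^2)
With a = 7: F(omega) = 14/(49+omega^2)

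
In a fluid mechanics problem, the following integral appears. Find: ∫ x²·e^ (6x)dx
Integration by parts twice:
First: u=x², dv=e^(6x) dx => x²e^(6x)/6 - (2/6)∫ xe^(6x) dx
Second (∫ xe^(6x) dx): xe^(6x)/6 - e^(6x)/36
Combining: e^(6x)(x²/6-2x/36+2/216)+C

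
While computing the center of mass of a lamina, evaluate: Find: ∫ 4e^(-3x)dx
Since d/dx[e^(-3x)]=-3e^(-3x), we get -4/3 e^(-3x) + C

Answer: (-4/3)e^(-3x) + C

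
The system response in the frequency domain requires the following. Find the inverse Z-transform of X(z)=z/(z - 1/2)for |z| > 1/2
Standard pair: z/(z-a) <-> a^n * u[n] for causal signals
With a = 1/2: x[n] = (1/2)^n * u[n]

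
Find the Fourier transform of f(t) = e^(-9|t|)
Using the standard pair: F{e^(-a|t|)}=2a/(a^2 + omega^2)
With a=9: F(omega)=18/(81 + omega^2)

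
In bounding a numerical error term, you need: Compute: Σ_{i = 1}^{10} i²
Using formula: Σ i^2=n(n + 1)(2n + 1)/6=10·11·21/6=385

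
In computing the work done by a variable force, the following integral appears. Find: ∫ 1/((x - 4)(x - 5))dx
Partial fractions: 1/((x-4)(x-5)) = A/(x-4) + B/(x-5)
A = -1, B = 1
∫ [-1· 1/(x-4) + 1· 1/(x-5)] dx
= (1)[ln|x-5| - ln|x-4|] + C

Answer: ln|(x-5)/(x-4)| + C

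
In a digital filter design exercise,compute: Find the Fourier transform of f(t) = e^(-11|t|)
Using the standard pair: F{e^(-a|t|)}=2a/(a^2+omega^2)
With a=11: F(omega)=22/(121+omega^2)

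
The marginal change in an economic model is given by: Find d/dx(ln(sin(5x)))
Chain rule: d/dx[ln(u)]=u'/u where u=sin(5x)
u'=5cos(5x)

Answer: (5cos(5x))/(sin(5x))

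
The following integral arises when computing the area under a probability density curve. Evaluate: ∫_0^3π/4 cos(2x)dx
Antiderivative: sin(2x)/2
Evaluate at bounds: [sin(2·3π/4)/2] - [sin(2·0)/2]
=((-1) - (0))/2=-1/2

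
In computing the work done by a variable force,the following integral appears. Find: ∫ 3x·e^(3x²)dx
Let u=3x², du=6x dx
∫ (1/2)e^u du=e^u/2 + C

Answer: e^(3x²)/2 + C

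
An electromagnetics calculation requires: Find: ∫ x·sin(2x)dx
By parts: u = x, dv = sin(2x) dx
du = dx, v = -cos(2x)/2
= -x·cos(2x)/2+sin(2x)/2²+C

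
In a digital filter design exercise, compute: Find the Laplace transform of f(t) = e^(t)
L{e^(at)} = 1/(s-a)
L{e^(t)} = 1/(s-1)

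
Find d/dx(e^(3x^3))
Chain rule: d/dx[e^u]=e^u · u' where u=3x^3
u'=9x^2

Answer: 9x^2·e^(3x^3)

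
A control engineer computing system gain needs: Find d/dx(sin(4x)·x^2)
Product rule: (fg)' = f'g + fg'
f = sin(4x), f' = 4·cos(4x)
g = x^2, g' = 2x

Answer: 4·cos(4x)·x^2 + 2·sin(4x)·x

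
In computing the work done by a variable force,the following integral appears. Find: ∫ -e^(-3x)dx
Since d/dx[e^(-3x)]=-3e^(-3x), we get 1/3 e^(-3x)+C

Answer: (1/3)e^(-3x)+C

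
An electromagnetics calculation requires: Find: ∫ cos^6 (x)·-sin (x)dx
Let u=cos(x), du=-sin(x) dx
∫ u^6 du=u^7/7+C

Answer: cos^7(x)/7+C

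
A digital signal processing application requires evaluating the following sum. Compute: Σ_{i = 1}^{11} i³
Using formula: Σ i^3=[n(n+1)/2]²=[11·12/2]²=4356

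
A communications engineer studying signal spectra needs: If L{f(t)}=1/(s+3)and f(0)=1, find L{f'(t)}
L{f'(t)} = s·F(s) - f(0) = s/(s+3)-1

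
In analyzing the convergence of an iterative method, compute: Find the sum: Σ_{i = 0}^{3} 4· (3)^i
Geometric series: S = a(1 - r^n)/(1 - r)
a = 4, r = 3, n = 4
S = 4(1 - 81)/-2 = 160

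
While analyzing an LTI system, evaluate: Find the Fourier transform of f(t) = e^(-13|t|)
Using the standard pair: F{e^(-a|t|)} = 2a/(a^2 + omega^2)
With a = 13: F(omega) = 26/(169 + omega^2)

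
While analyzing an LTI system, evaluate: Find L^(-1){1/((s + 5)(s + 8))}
Partial fractions: 1/((s+5)(s+8))=A/(s+5)+B/(s+8)
Cover-up: A=1/(s+8)|_{s=-5}=1/3; B=1/(s+5)|_{s=-8}=-1/3
L^(-1)=(1/3)e^(-5t) - (1/3)e^(-8t)

Answer: (1/3)(e^(-5t) - e^(-8t))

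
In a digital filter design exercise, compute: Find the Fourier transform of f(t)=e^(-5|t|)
Using the standard pair: F{e^(-a|t|)}=2a/(a^2+omega^2)
With a=5: F(omega)=10/(25+omega^2)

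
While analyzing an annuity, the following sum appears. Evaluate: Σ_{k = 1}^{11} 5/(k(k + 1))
Partial fractions: 5/(k(k + 1)) = 5/k - 5/(k + 1)
Telescoping sum: 5(1 - 1/12) = 5·11/12

Answer: 55/12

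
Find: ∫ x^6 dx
Using power rule: ∫ x^6 dx = 1/7 x^7 + C = (1/7)x^7 + C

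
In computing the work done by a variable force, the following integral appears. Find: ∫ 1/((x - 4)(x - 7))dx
Partial fractions: 1/((x-4)(x-7))=A/(x-4) + B/(x-7)
A=-1/3, B=1/3
∫ [-1/3· 1/(x-4) + 1/3· 1/(x-7)] dx
=(1/3)[ln|x-7| - ln|x-4|] + C

Answer: (1/3)·ln|(x-7)/(x-4)| + C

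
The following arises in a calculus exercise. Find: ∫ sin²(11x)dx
Using identity sin²(u) = (1 - cos(2u))/2:
∫ (1 - cos(22x))/2 dx = x/2 - sin(22x)/44 + C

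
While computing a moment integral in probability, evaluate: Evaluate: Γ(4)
Γ(n) = (n-1)! for positive integers
Γ(4) = 3! = 6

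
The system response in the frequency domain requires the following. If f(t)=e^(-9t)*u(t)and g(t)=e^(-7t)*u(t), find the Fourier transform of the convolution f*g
By the convolution theorem: F{f*g} = F(omega)*G(omega)
F(omega) = 1/(9 + j*omega), G(omega) = 1/(7 + j*omega)
F{f*g} = 1/((9 + j*omega)(7 + j*omega))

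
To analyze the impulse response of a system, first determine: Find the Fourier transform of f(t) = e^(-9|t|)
Using the standard pair: F{e^(-a|t|)} = 2a/(a^2+omega^2)
With a = 9: F(omega) = 18/(81+omega^2)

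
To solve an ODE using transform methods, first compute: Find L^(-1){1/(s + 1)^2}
L^(-1){1/(s-a)^n}=t^(n-1)·e^(at)/(n-1)!
Here a=-1, n=2: t^1·e^(-t)/1

Answer: t·e^(-t)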